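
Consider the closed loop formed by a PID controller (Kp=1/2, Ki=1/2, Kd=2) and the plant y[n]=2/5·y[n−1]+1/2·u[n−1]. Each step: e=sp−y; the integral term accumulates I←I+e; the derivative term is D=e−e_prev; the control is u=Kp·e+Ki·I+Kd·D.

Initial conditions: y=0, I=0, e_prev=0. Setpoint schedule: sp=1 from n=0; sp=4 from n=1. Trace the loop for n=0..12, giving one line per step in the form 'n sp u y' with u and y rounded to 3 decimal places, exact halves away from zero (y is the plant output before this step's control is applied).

(exact arithmetic carried between steps; '≈' marks a value shown rounded to 6 d.p. or computed from one; I and e_prev carry over from the previous line; the table rounds u and y to 3 d.p., halves away from zero)
n=0: y=0, sp=1, e=sp−y=1; I=1, D=e−e_prev=1; u=1/2·1+1/2·1+2·1=3; next y=2/5·0+1/2·3=1.5
n=1: y=1.5, sp=4, e=sp−y=2.5; I=3.5, D=e−e_prev=1.5; u=1/2·2.5+1/2·3.5+2·1.5=6; next y=2/5·1.5+1/2·6=3.6
n=2: y=3.6, sp=4, e=sp−y=0.4; I=3.9, D=e−e_prev=-2.1; u=1/2·0.4+1/2·3.9+2·(-2.1)=-2.05; next y=2/5·3.6+1/2·(-2.05)=0.415
n=3: y=0.415, sp=4, e=sp−y=3.585; I=7.485, D=e−e_prev=3.185; u=1/2·3.585+1/2·7.485+2·3.185=11.905; next y=2/5·0.415+1/2·11.905=6.1185
n=4: y=6.1185, sp=4, e=sp−y=-2.1185; I=5.3665, D=e−e_prev=-5.7035; u=1/2·(-2.1185)+1/2·5.3665+2·(-5.7035)=-9.783; next y=2/5·6.1185+1/2·(-9.783)=-2.4441
n=5: y=-2.4441, sp=4, e=sp−y=6.4441; I=11.8106, D=e−e_prev=8.5626; u=1/2·6.4441+1/2·11.8106+2·8.5626=26.25255; next y=2/5·(-2.4441)+1/2·26.25255=12.148635
n=6: y=12.148635, sp=4, e=sp−y=-8.148635; I=3.661965, D=e−e_prev=-14.592735; u=1/2·(-8.148635)+1/2·3.661965+2·(-14.592735)=-31.428805; next y=2/5·12.148635+1/2·(-31.428805)≈-10.854949
n=7: y≈-10.854949, sp=4, e=sp−y≈14.854949; I≈18.516914, D=e−e_prev≈23.003584; u=1/2·14.854949+1/2·18.516914+2·23.003584≈62.693098; next y=2/5·(-10.854949)+1/2·62.693098≈27.004570
n=8: y≈27.004570, sp=4, e=sp−y≈-23.004570; I≈-4.487656, D=e−e_prev≈-37.859518; u=1/2·(-23.004570)+1/2·(-4.487656)+2·(-37.859518)≈-89.465149; next y=2/5·27.004570+1/2·(-89.465149)≈-33.930747
n=9: y≈-33.930747, sp=4, e=sp−y≈37.930747; I≈33.443091, D=e−e_prev≈60.935316; u=1/2·37.930747+1/2·33.443091+2·60.935316≈157.557551; next y=2/5·(-33.930747)+1/2·157.557551≈65.206477
n=10: y≈65.206477, sp=4, e=sp−y≈-61.206477; I≈-27.763386, D=e−e_prev≈-99.137224; u=1/2·(-61.206477)+1/2·(-27.763386)+2·(-99.137224)≈-242.759379; next y=2/5·65.206477+1/2·(-242.759379)≈-95.297099
n=11: y≈-95.297099, sp=4, e=sp−y≈99.297099; I≈71.533712, D=e−e_prev≈160.503576; u=1/2·99.297099+1/2·71.533712+2·160.503576≈406.422557; next y=2/5·(-95.297099)+1/2·406.422557≈165.092439
n=12: y≈165.092439, sp=4, e=sp−y≈-161.092439; I≈-89.558727, D=e−e_prev≈-260.389538; u=1/2·(-161.092439)+1/2·(-89.558727)+2·(-260.389538)≈-646.104658; next y=2/5·165.092439+1/2·(-646.104658)≈-257.015353

0 1 3.000 0.000
1 4 6.000 1.500
2 4 -2.050 3.600
3 4 11.905 0.415
4 4 -9.783 6.119
5 4 26.253 -2.444
6 4 -31.429 12.149
7 4 62.693 -10.855
8 4 -89.465 27.005
9 4 157.558 -33.931
10 4 -242.759 65.206
11 4 406.423 -95.297
12 4 -646.105 165.092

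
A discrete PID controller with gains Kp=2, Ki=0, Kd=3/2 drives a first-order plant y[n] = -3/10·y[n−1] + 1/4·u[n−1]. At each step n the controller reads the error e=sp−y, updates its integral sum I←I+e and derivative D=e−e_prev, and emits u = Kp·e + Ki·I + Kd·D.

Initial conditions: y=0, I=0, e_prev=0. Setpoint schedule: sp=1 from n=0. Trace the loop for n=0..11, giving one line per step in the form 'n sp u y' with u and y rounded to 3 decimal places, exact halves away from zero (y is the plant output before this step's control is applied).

0 1 3.500 0.000
1 1 -1.063 0.875
2 1 5.161 -0.528
3 1 -3.863 1.449
4 1 9.074 -1.400
5 1 -9.510 2.689
6 1 17.177 -3.184
7 1 -21.150 5.250
8 1 33.892 -6.862
9 1 -45.154 10.532
10 1 68.366 -14.448
11 1 -94.663 21.426

(exact arithmetic carried between steps; '≈' marks a value shown rounded to 6 d.p. or computed from one; I and e_prev carry over from the previous line; the table rounds u and y to 3 d.p., halves away from zero)
n=0: y=0, sp=1, e=sp−y=1; I=1, D=e−e_prev=1; u=2·1+0·1+3/2·1=3.5; next y=-3/10·0+1/4·3.5=0.875
n=1: y=0.875, sp=1, e=sp−y=0.125; I=1.125, D=e−e_prev=-0.875; u=2·0.125+0·1.125+3/2·(-0.875)=-1.0625; next y=-3/10·0.875+1/4·(-1.0625)=-0.528125
n=2: y=-0.528125, sp=1, e=sp−y=1.528125; I=2.653125, D=e−e_prev=1.403125; u=2·1.528125+0·2.653125+3/2·1.403125≈5.160938; next y=-3/10·(-0.528125)+1/4·5.160938≈1.448672
n=3: y≈1.448672, sp=1, e=sp−y≈-0.448672; I≈2.204453, D=e−e_prev≈-1.976797; u=2·(-0.448672)+0·2.204453+3/2·(-1.976797)≈-3.862539; next y=-3/10·1.448672+1/4·(-3.862539)≈-1.400236
n=4: y≈-1.400236, sp=1, e=sp−y≈2.400236; I≈4.604689, D=e−e_prev≈2.848908; u=2·2.400236+0·4.604689+3/2·2.848908≈9.073835; next y=-3/10·(-1.400236)+1/4·9.073835≈2.688530
n=5: y≈2.688530, sp=1, e=sp−y≈-1.688530; I≈2.916160, D=e−e_prev≈-4.088766; u=2·(-1.688530)+0·2.916160+3/2·(-4.088766)≈-9.510208; next y=-3/10·2.688530+1/4·(-9.510208)≈-3.184111
n=6: y≈-3.184111, sp=1, e=sp−y≈4.184111; I≈7.100271, D=e−e_prev≈5.872641; u=2·4.184111+0·7.100271+3/2·5.872641≈17.177183; next y=-3/10·(-3.184111)+1/4·17.177183≈5.249529
n=7: y≈5.249529, sp=1, e=sp−y≈-4.249529; I≈2.850742, D=e−e_prev≈-8.433640; u=2·(-4.249529)+0·2.850742+3/2·(-8.433640)≈-21.149518; next y=-3/10·5.249529+1/4·(-21.149518)≈-6.862238
n=8: y≈-6.862238, sp=1, e=sp−y≈7.862238; I≈10.712980, D=e−e_prev≈12.111767; u=2·7.862238+0·10.712980+3/2·12.111767≈33.892127; next y=-3/10·(-6.862238)+1/4·33.892127≈10.531703
n=9: y≈10.531703, sp=1, e=sp−y≈-9.531703; I≈1.181277, D=e−e_prev≈-17.393941; u=2·(-9.531703)+0·1.181277+3/2·(-17.393941)≈-45.154318; next y=-3/10·10.531703+1/4·(-45.154318)≈-14.448091
n=10: y≈-14.448091, sp=1, e=sp−y≈15.448091; I≈16.629367, D=e−e_prev≈24.979794; u=2·15.448091+0·16.629367+3/2·24.979794≈68.365872; next y=-3/10·(-14.448091)+1/4·68.365872≈21.425895
n=11: y≈21.425895, sp=1, e=sp−y≈-20.425895; I≈-3.796528, D=e−e_prev≈-35.873986; u=2·(-20.425895)+0·(-3.796528)+3/2·(-35.873986)≈-94.662769; next y=-3/10·21.425895+1/4·(-94.662769)≈-30.093461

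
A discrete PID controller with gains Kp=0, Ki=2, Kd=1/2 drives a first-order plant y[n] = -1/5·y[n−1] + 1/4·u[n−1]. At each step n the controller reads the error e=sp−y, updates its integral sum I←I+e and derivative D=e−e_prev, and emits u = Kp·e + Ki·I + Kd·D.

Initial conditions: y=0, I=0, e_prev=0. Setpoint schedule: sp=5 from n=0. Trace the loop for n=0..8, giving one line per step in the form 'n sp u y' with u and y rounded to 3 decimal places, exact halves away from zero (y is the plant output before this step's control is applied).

0 5 12.500 0.000
1 5 12.188 3.125
2 5 19.258 2.422
3 5 19.292 4.330
4 5 22.519 3.957
5 5 22.215 4.838
6 5 23.610 4.586
7 5 23.314 4.985
8 5 23.927 4.831

(exact arithmetic carried between steps; '≈' marks a value shown rounded to 6 d.p. or computed from one; I and e_prev carry over from the previous line; the table rounds u and y to 3 d.p., halves away from zero)
n=0: y=0, sp=5, e=sp−y=5; I=5, D=e−e_prev=5; u=0·5+2·5+1/2·5=12.5; next y=-1/5·0+1/4·12.5=3.125
n=1: y=3.125, sp=5, e=sp−y=1.875; I=6.875, D=e−e_prev=-3.125; u=0·1.875+2·6.875+1/2·(-3.125)=12.1875; next y=-1/5·3.125+1/4·12.1875=2.421875
n=2: y=2.421875, sp=5, e=sp−y=2.578125; I=9.453125, D=e−e_prev=0.703125; u=0·2.578125+2·9.453125+1/2·0.703125≈19.257813; next y=-1/5·2.421875+1/4·19.257813≈4.330078
n=3: y≈4.330078, sp=5, e=sp−y≈0.669922; I≈10.123047, D=e−e_prev≈-1.908203; u=0·0.669922+2·10.123047+1/2·(-1.908203)≈19.291992; next y=-1/5·4.330078+1/4·19.291992≈3.956982
n=4: y≈3.956982, sp=5, e=sp−y≈1.043018; I≈11.166064, D=e−e_prev≈0.373096; u=0·1.043018+2·11.166064+1/2·0.373096≈22.518677; next y=-1/5·3.956982+1/4·22.518677≈4.838273
n=5: y≈4.838273, sp=5, e=sp−y≈0.161727; I≈11.327792, D=e−e_prev≈-0.881290; u=0·0.161727+2·11.327792+1/2·(-0.881290)≈22.214938; next y=-1/5·4.838273+1/4·22.214938≈4.586080
n=6: y≈4.586080, sp=5, e=sp−y≈0.413920; I≈11.741712, D=e−e_prev≈0.252193; u=0·0.413920+2·11.741712+1/2·0.252193≈23.609520; next y=-1/5·4.586080+1/4·23.609520≈4.985164
n=7: y≈4.985164, sp=5, e=sp−y≈0.014836; I≈11.756548, D=e−e_prev≈-0.399084; u=0·0.014836+2·11.756548+1/2·(-0.399084)≈23.313554; next y=-1/5·4.985164+1/4·23.313554≈4.831356
n=8: y≈4.831356, sp=5, e=sp−y≈0.168644; I≈11.925192, D=e−e_prev≈0.153808; u=0·0.168644+2·11.925192+1/2·0.153808≈23.927288; next y=-1/5·4.831356+1/4·23.927288≈5.015551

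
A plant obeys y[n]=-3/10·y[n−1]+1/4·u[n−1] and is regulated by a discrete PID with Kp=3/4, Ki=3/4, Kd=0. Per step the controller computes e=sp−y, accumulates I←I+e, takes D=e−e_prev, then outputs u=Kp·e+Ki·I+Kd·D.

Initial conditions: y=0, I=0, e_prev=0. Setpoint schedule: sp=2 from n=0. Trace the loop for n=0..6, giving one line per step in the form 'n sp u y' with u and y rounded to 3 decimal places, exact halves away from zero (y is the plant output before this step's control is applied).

(exact arithmetic carried between steps; '≈' marks a value shown rounded to 6 d.p. or computed from one; I and e_prev carry over from the previous line; the table rounds u and y to 3 d.p., halves away from zero)
n=0: y=0, sp=2, e=sp−y=2; I=2, D=e−e_prev=2; u=3/4·2+3/4·2+0·2=3; next y=-3/10·0+1/4·3=0.75
n=1: y=0.75, sp=2, e=sp−y=1.25; I=3.25, D=e−e_prev=-0.75; u=3/4·1.25+3/4·3.25+0·(-0.75)=3.375; next y=-3/10·0.75+1/4·3.375=0.61875
n=2: y=0.61875, sp=2, e=sp−y=1.38125; I=4.63125, D=e−e_prev=0.13125; u=3/4·1.38125+3/4·4.63125+0·0.13125=4.509375; next y=-3/10·0.61875+1/4·4.509375≈0.941719
n=3: y≈0.941719, sp=2, e=sp−y≈1.058281; I≈5.689531, D=e−e_prev≈-0.322969; u=3/4·1.058281+3/4·5.689531+0·(-0.322969)≈5.060859; next y=-3/10·0.941719+1/4·5.060859≈0.982699
n=4: y≈0.982699, sp=2, e=sp−y≈1.017301; I≈6.706832, D=e−e_prev≈-0.040980; u=3/4·1.017301+3/4·6.706832+0·(-0.040980)≈5.793100; next y=-3/10·0.982699+1/4·5.793100≈1.153465
n=5: y≈1.153465, sp=2, e=sp−y≈0.846535; I≈7.553367, D=e−e_prev≈-0.170766; u=3/4·0.846535+3/4·7.553367+0·(-0.170766)≈6.299926; next y=-3/10·1.153465+1/4·6.299926≈1.228942
n=6: y≈1.228942, sp=2, e=sp−y≈0.771058; I≈8.324425, D=e−e_prev≈-0.075477; u=3/4·0.771058+3/4·8.324425+0·(-0.075477)≈6.821612; next y=-3/10·1.228942+1/4·6.821612≈1.336720

0 2 3.000 0.000
1 2 3.375 0.750
2 2 4.509 0.619
3 2 5.061 0.942
4 2 5.793 0.983
5 2 6.300 1.153
6 2 6.822 1.229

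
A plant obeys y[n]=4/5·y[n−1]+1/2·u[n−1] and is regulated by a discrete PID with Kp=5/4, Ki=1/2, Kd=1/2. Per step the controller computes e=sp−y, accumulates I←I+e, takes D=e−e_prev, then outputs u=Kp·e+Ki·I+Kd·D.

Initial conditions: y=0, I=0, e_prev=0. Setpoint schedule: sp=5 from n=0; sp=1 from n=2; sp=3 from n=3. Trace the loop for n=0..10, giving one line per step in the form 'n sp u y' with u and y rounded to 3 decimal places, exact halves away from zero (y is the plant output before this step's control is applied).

(exact arithmetic carried between steps; '≈' marks a value shown rounded to 6 d.p. or computed from one; I and e_prev carry over from the previous line; the table rounds u and y to 3 d.p., halves away from zero)
n=0: y=0, sp=5, e=sp−y=5; I=5, D=e−e_prev=5; u=5/4·5+1/2·5+1/2·5=11.25; next y=4/5·0+1/2·11.25=5.625
n=1: y=5.625, sp=5, e=sp−y=-0.625; I=4.375, D=e−e_prev=-5.625; u=5/4·(-0.625)+1/2·4.375+1/2·(-5.625)=-1.40625; next y=4/5·5.625+1/2·(-1.40625)=3.796875
n=2: y=3.796875, sp=1, e=sp−y=-2.796875; I=1.578125, D=e−e_prev=-2.171875; u=5/4·(-2.796875)+1/2·1.578125+1/2·(-2.171875)≈-3.792969; next y=4/5·3.796875+1/2·(-3.792969)≈1.141016
n=3: y≈1.141016, sp=3, e=sp−y≈1.858984; I≈3.437109, D=e−e_prev≈4.655859; u=5/4·1.858984+1/2·3.437109+1/2·4.655859≈6.370215; next y=4/5·1.141016+1/2·6.370215≈4.097920
n=4: y≈4.097920, sp=3, e=sp−y≈-1.097920; I≈2.339189, D=e−e_prev≈-2.956904; u=5/4·(-1.097920)+1/2·2.339189+1/2·(-2.956904)≈-1.681257; next y=4/5·4.097920+1/2·(-1.681257)≈2.437707
n=5: y≈2.437707, sp=3, e=sp−y≈0.562293; I≈2.901482, D=e−e_prev≈1.660213; u=5/4·0.562293+1/2·2.901482+1/2·1.660213≈2.983713; next y=4/5·2.437707+1/2·2.983713≈3.442022
n=6: y≈3.442022, sp=3, e=sp−y≈-0.442022; I≈2.459460, D=e−e_prev≈-1.004315; u=5/4·(-0.442022)+1/2·2.459460+1/2·(-1.004315)≈0.175044; next y=4/5·3.442022+1/2·0.175044≈2.841140
n=7: y≈2.841140, sp=3, e=sp−y≈0.158860; I≈2.618320, D=e−e_prev≈0.600882; u=5/4·0.158860+1/2·2.618320+1/2·0.600882≈1.808176; next y=4/5·2.841140+1/2·1.808176≈3.177000
n=8: y≈3.177000, sp=3, e=sp−y≈-0.177000; I≈2.441320, D=e−e_prev≈-0.335860; u=5/4·(-0.177000)+1/2·2.441320+1/2·(-0.335860)≈0.831480; next y=4/5·3.177000+1/2·0.831480≈2.957340
n=9: y≈2.957340, sp=3, e=sp−y≈0.042660; I≈2.483980, D=e−e_prev≈0.219660; u=5/4·0.042660+1/2·2.483980+1/2·0.219660≈1.405145; next y=4/5·2.957340+1/2·1.405145≈3.068444
n=10: y≈3.068444, sp=3, e=sp−y≈-0.068444; I≈2.415535, D=e−e_prev≈-0.111105; u=5/4·(-0.068444)+1/2·2.415535+1/2·(-0.111105)≈1.066660; next y=4/5·3.068444+1/2·1.066660≈2.988085

0 5 11.250 0.000
1 5 -1.406 5.625
2 1 -3.793 3.797
3 3 6.370 1.141
4 3 -1.681 4.098
5 3 2.984 2.438
6 3 0.175 3.442
7 3 1.808 2.841
8 3 0.831 3.177
9 3 1.405 2.957
10 3 1.067 3.068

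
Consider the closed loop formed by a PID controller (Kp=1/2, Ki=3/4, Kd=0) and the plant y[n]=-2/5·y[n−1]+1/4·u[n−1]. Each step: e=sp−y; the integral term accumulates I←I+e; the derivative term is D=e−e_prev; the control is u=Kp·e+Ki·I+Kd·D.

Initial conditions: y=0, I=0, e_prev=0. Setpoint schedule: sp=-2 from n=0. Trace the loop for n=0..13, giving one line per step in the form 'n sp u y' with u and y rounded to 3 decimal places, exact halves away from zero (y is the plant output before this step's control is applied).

(exact arithmetic carried between steps; '≈' marks a value shown rounded to 6 d.p. or computed from one; I and e_prev carry over from the previous line; the table rounds u and y to 3 d.p., halves away from zero)
n=0: y=0, sp=-2, e=sp−y=-2; I=-2, D=e−e_prev=-2; u=1/2·(-2)+3/4·(-2)+0·(-2)=-2.5; next y=-2/5·0+1/4·(-2.5)=-0.625
n=1: y=-0.625, sp=-2, e=sp−y=-1.375; I=-3.375, D=e−e_prev=0.625; u=1/2·(-1.375)+3/4·(-3.375)+0·0.625=-3.21875; next y=-2/5·(-0.625)+1/4·(-3.21875)≈-0.554688
n=2: y≈-0.554688, sp=-2, e=sp−y≈-1.445313; I≈-4.820313, D=e−e_prev≈-0.070313; u=1/2·(-1.445313)+3/4·(-4.820313)+0·(-0.070313)≈-4.337891; next y=-2/5·(-0.554688)+1/4·(-4.337891)≈-0.862598
n=3: y≈-0.862598, sp=-2, e=sp−y≈-1.137402; I≈-5.957715, D=e−e_prev≈0.307910; u=1/2·(-1.137402)+3/4·(-5.957715)+0·0.307910≈-5.036987; next y=-2/5·(-0.862598)+1/4·(-5.036987)≈-0.914208
n=4: y≈-0.914208, sp=-2, e=sp−y≈-1.085792; I≈-7.043507, D=e−e_prev≈0.051610; u=1/2·(-1.085792)+3/4·(-7.043507)+0·0.051610≈-5.825526; next y=-2/5·(-0.914208)+1/4·(-5.825526)≈-1.090699
n=5: y≈-1.090699, sp=-2, e=sp−y≈-0.909301; I≈-7.952809, D=e−e_prev≈0.176491; u=1/2·(-0.909301)+3/4·(-7.952809)+0·0.176491≈-6.419257; next y=-2/5·(-1.090699)+1/4·(-6.419257)≈-1.168535
n=6: y≈-1.168535, sp=-2, e=sp−y≈-0.831465; I≈-8.784274, D=e−e_prev≈0.077836; u=1/2·(-0.831465)+3/4·(-8.784274)+0·0.077836≈-7.003938; next y=-2/5·(-1.168535)+1/4·(-7.003938)≈-1.283570
n=7: y≈-1.283570, sp=-2, e=sp−y≈-0.716430; I≈-9.500703, D=e−e_prev≈0.115036; u=1/2·(-0.716430)+3/4·(-9.500703)+0·0.115036≈-7.483742; next y=-2/5·(-1.283570)+1/4·(-7.483742)≈-1.357507
n=8: y≈-1.357507, sp=-2, e=sp−y≈-0.642493; I≈-10.143196, D=e−e_prev≈0.073937; u=1/2·(-0.642493)+3/4·(-10.143196)+0·0.073937≈-7.928643; next y=-2/5·(-1.357507)+1/4·(-7.928643)≈-1.439158
n=9: y≈-1.439158, sp=-2, e=sp−y≈-0.560842; I≈-10.704038, D=e−e_prev≈0.081651; u=1/2·(-0.560842)+3/4·(-10.704038)+0·0.081651≈-8.308450; next y=-2/5·(-1.439158)+1/4·(-8.308450)≈-1.501449
n=10: y≈-1.501449, sp=-2, e=sp−y≈-0.498551; I≈-11.202589, D=e−e_prev≈0.062291; u=1/2·(-0.498551)+3/4·(-11.202589)+0·0.062291≈-8.651217; next y=-2/5·(-1.501449)+1/4·(-8.651217)≈-1.562225
n=11: y≈-1.562225, sp=-2, e=sp−y≈-0.437775; I≈-11.640364, D=e−e_prev≈0.060775; u=1/2·(-0.437775)+3/4·(-11.640364)+0·0.060775≈-8.949161; next y=-2/5·(-1.562225)+1/4·(-8.949161)≈-1.612400
n=12: y≈-1.612400, sp=-2, e=sp−y≈-0.387600; I≈-12.027964, D=e−e_prev≈0.050176; u=1/2·(-0.387600)+3/4·(-12.027964)+0·0.050176≈-9.214773; next y=-2/5·(-1.612400)+1/4·(-9.214773)≈-1.658733
n=13: y≈-1.658733, sp=-2, e=sp−y≈-0.341267; I≈-12.369231, D=e−e_prev≈0.046333; u=1/2·(-0.341267)+3/4·(-12.369231)+0·0.046333≈-9.447557; next y=-2/5·(-1.658733)+1/4·(-9.447557)≈-1.698396

0 -2 -2.500 0.000
1 -2 -3.219 -0.625
2 -2 -4.338 -0.555
3 -2 -5.037 -0.863
4 -2 -5.826 -0.914
5 -2 -6.419 -1.091
6 -2 -7.004 -1.169
7 -2 -7.484 -1.284
8 -2 -7.929 -1.358
9 -2 -8.308 -1.439
10 -2 -8.651 -1.501
11 -2 -8.949 -1.562
12 -2 -9.215 -1.612
13 -2 -9.448 -1.659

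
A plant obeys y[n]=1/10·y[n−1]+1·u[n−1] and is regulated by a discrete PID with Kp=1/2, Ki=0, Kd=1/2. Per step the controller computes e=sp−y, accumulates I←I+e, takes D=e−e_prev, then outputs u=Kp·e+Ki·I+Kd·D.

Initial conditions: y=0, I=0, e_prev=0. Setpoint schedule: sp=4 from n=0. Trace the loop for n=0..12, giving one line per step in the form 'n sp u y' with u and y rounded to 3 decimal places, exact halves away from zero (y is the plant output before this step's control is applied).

(exact arithmetic carried between steps; '≈' marks a value shown rounded to 6 d.p. or computed from one; I and e_prev carry over from the previous line; the table rounds u and y to 3 d.p., halves away from zero)
n=0: y=0, sp=4, e=sp−y=4; I=4, D=e−e_prev=4; u=1/2·4+0·4+1/2·4=4; next y=1/10·0+1·4=4
n=1: y=4, sp=4, e=sp−y=0; I=4, D=e−e_prev=-4; u=1/2·0+0·4+1/2·(-4)=-2; next y=1/10·4+1·(-2)=-1.6
n=2: y=-1.6, sp=4, e=sp−y=5.6; I=9.6, D=e−e_prev=5.6; u=1/2·5.6+0·9.6+1/2·5.6=5.6; next y=1/10·(-1.6)+1·5.6=5.44
n=3: y=5.44, sp=4, e=sp−y=-1.44; I=8.16, D=e−e_prev=-7.04; u=1/2·(-1.44)+0·8.16+1/2·(-7.04)=-4.24; next y=1/10·5.44+1·(-4.24)=-3.696
n=4: y=-3.696, sp=4, e=sp−y=7.696; I=15.856, D=e−e_prev=9.136; u=1/2·7.696+0·15.856+1/2·9.136=8.416; next y=1/10·(-3.696)+1·8.416=8.0464
n=5: y=8.0464, sp=4, e=sp−y=-4.0464; I=11.8096, D=e−e_prev=-11.7424; u=1/2·(-4.0464)+0·11.8096+1/2·(-11.7424)=-7.8944; next y=1/10·8.0464+1·(-7.8944)=-7.08976
n=6: y=-7.08976, sp=4, e=sp−y=11.08976; I=22.89936, D=e−e_prev=15.13616; u=1/2·11.08976+0·22.89936+1/2·15.13616=13.11296; next y=1/10·(-7.08976)+1·13.11296=12.403984
n=7: y=12.403984, sp=4, e=sp−y=-8.403984; I=14.495376, D=e−e_prev=-19.493744; u=1/2·(-8.403984)+0·14.495376+1/2·(-19.493744)=-13.948864; next y=1/10·12.403984+1·(-13.948864)≈-12.708466
n=8: y≈-12.708466, sp=4, e=sp−y≈16.708466; I≈31.203842, D=e−e_prev≈25.112450; u=1/2·16.708466+0·31.203842+1/2·25.112450≈20.910458; next y=1/10·(-12.708466)+1·20.910458≈19.639611
n=9: y≈19.639611, sp=4, e=sp−y≈-15.639611; I≈15.564231, D=e−e_prev≈-32.348077; u=1/2·(-15.639611)+0·15.564231+1/2·(-32.348077)≈-23.993844; next y=1/10·19.639611+1·(-23.993844)≈-22.029883
n=10: y≈-22.029883, sp=4, e=sp−y≈26.029883; I≈41.594113, D=e−e_prev≈41.669494; u=1/2·26.029883+0·41.594113+1/2·41.669494≈33.849688; next y=1/10·(-22.029883)+1·33.849688≈31.646700
n=11: y≈31.646700, sp=4, e=sp−y≈-27.646700; I≈13.947413, D=e−e_prev≈-53.676583; u=1/2·(-27.646700)+0·13.947413+1/2·(-53.676583)≈-40.661641; next y=1/10·31.646700+1·(-40.661641)≈-37.496971
n=12: y≈-37.496971, sp=4, e=sp−y≈41.496971; I≈55.444385, D=e−e_prev≈69.143671; u=1/2·41.496971+0·55.444385+1/2·69.143671≈55.320321; next y=1/10·(-37.496971)+1·55.320321≈51.570624

0 4 4.000 0.000
1 4 -2.000 4.000
2 4 5.600 -1.600
3 4 -4.240 5.440
4 4 8.416 -3.696
5 4 -7.894 8.046
6 4 13.113 -7.090
7 4 -13.949 12.404
8 4 20.910 -12.708
9 4 -23.994 19.640
10 4 33.850 -22.030
11 4 -40.662 31.647
12 4 55.320 -37.497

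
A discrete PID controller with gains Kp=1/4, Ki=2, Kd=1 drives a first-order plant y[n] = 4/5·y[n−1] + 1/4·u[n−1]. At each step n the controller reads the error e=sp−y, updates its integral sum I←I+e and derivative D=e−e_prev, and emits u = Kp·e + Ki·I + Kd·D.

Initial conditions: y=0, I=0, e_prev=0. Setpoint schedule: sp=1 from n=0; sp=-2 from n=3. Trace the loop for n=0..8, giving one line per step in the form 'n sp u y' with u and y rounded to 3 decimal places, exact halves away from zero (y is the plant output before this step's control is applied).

0 1 3.250 0.000
1 1 1.609 0.813
2 1 2.017 1.052
3 -2 -8.553 1.346
4 -2 -4.127 -1.061
5 -2 -5.749 -1.881
6 -2 -3.358 -2.942
7 -2 -1.719 -3.193
8 -2 -0.263 -2.984

(exact arithmetic carried between steps; '≈' marks a value shown rounded to 6 d.p. or computed from one; I and e_prev carry over from the previous line; the table rounds u and y to 3 d.p., halves away from zero)
n=0: y=0, sp=1, e=sp−y=1; I=1, D=e−e_prev=1; u=1/4·1+2·1+1·1=3.25; next y=4/5·0+1/4·3.25=0.8125
n=1: y=0.8125, sp=1, e=sp−y=0.1875; I=1.1875, D=e−e_prev=-0.8125; u=1/4·0.1875+2·1.1875+1·(-0.8125)=1.609375; next y=4/5·0.8125+1/4·1.609375≈1.052344
n=2: y≈1.052344, sp=1, e=sp−y≈-0.052344; I≈1.135156, D=e−e_prev≈-0.239844; u=1/4·(-0.052344)+2·1.135156+1·(-0.239844)≈2.017383; next y=4/5·1.052344+1/4·2.017383≈1.346221
n=3: y≈1.346221, sp=-2, e=sp−y≈-3.346221; I≈-2.211064, D=e−e_prev≈-3.293877; u=1/4·(-3.346221)+2·(-2.211064)+1·(-3.293877)≈-8.552561; next y=4/5·1.346221+1/4·(-8.552561)≈-1.061164
n=4: y≈-1.061164, sp=-2, e=sp−y≈-0.938836; I≈-3.149901, D=e−e_prev≈2.407384; u=1/4·(-0.938836)+2·(-3.149901)+1·2.407384≈-4.127126; next y=4/5·(-1.061164)+1/4·(-4.127126)≈-1.880713
n=5: y≈-1.880713, sp=-2, e=sp−y≈-0.119287; I≈-3.269188, D=e−e_prev≈0.819549; u=1/4·(-0.119287)+2·(-3.269188)+1·0.819549≈-5.748650; next y=4/5·(-1.880713)+1/4·(-5.748650)≈-2.941732
n=6: y≈-2.941732, sp=-2, e=sp−y≈0.941732; I≈-2.327456, D=e−e_prev≈1.061020; u=1/4·0.941732+2·(-2.327456)+1·1.061020≈-3.358459; next y=4/5·(-2.941732)+1/4·(-3.358459)≈-3.193001
n=7: y≈-3.193001, sp=-2, e=sp−y≈1.193001; I≈-1.134455, D=e−e_prev≈0.251268; u=1/4·1.193001+2·(-1.134455)+1·0.251268≈-1.719392; next y=4/5·(-3.193001)+1/4·(-1.719392)≈-2.984249
n=8: y≈-2.984249, sp=-2, e=sp−y≈0.984249; I≈-0.150207, D=e−e_prev≈-0.208752; u=1/4·0.984249+2·(-0.150207)+1·(-0.208752)≈-0.263103; next y=4/5·(-2.984249)+1/4·(-0.263103)≈-2.453175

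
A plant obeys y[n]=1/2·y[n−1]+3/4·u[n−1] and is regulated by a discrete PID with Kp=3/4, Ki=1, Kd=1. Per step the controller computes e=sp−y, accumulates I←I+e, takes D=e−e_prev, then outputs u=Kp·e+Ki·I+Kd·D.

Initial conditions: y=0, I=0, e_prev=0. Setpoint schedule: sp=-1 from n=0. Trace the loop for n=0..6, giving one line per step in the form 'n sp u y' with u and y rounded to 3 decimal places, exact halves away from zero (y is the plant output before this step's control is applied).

(exact arithmetic carried between steps; '≈' marks a value shown rounded to 6 d.p. or computed from one; I and e_prev carry over from the previous line; the table rounds u and y to 3 d.p., halves away from zero)
n=0: y=0, sp=-1, e=sp−y=-1; I=-1, D=e−e_prev=-1; u=3/4·(-1)+1·(-1)+1·(-1)=-2.75; next y=1/2·0+3/4·(-2.75)=-2.0625
n=1: y=-2.0625, sp=-1, e=sp−y=1.0625; I=0.0625, D=e−e_prev=2.0625; u=3/4·1.0625+1·0.0625+1·2.0625=2.921875; next y=1/2·(-2.0625)+3/4·2.921875≈1.160156
n=2: y≈1.160156, sp=-1, e=sp−y≈-2.160156; I≈-2.097656, D=e−e_prev≈-3.222656; u=3/4·(-2.160156)+1·(-2.097656)+1·(-3.222656)≈-6.940430; next y=1/2·1.160156+3/4·(-6.940430)≈-4.625244
n=3: y≈-4.625244, sp=-1, e=sp−y≈3.625244; I≈1.527588, D=e−e_prev≈5.785400; u=3/4·3.625244+1·1.527588+1·5.785400≈10.031921; next y=1/2·(-4.625244)+3/4·10.031921≈5.211319
n=4: y≈5.211319, sp=-1, e=sp−y≈-6.211319; I≈-4.683731, D=e−e_prev≈-9.836563; u=3/4·(-6.211319)+1·(-4.683731)+1·(-9.836563)≈-19.178783; next y=1/2·5.211319+3/4·(-19.178783)≈-11.778428
n=5: y≈-11.778428, sp=-1, e=sp−y≈10.778428; I≈6.094697, D=e−e_prev≈16.989747; u=3/4·10.778428+1·6.094697+1·16.989747≈31.168265; next y=1/2·(-11.778428)+3/4·31.168265≈17.486985
n=6: y≈17.486985, sp=-1, e=sp−y≈-18.486985; I≈-12.392288, D=e−e_prev≈-29.265413; u=3/4·(-18.486985)+1·(-12.392288)+1·(-29.265413)≈-55.522939; next y=1/2·17.486985+3/4·(-55.522939)≈-32.898712

0 -1 -2.750 0.000
1 -1 2.922 -2.063
2 -1 -6.940 1.160
3 -1 10.032 -4.625
4 -1 -19.179 5.211
5 -1 31.168 -11.778
6 -1 -55.523 17.487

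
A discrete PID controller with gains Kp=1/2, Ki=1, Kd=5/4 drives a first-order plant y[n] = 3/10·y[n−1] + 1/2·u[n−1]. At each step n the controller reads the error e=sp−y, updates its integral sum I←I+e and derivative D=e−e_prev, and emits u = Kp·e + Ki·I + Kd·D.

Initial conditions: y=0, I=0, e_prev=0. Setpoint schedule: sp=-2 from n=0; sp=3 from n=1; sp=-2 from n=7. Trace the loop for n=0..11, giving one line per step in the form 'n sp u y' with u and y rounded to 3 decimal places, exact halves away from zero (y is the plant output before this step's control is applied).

0 -2 -5.500 0.000
1 3 16.313 -2.750
2 3 -15.348 7.331
3 3 28.139 -5.475
4 3 -28.624 12.427
5 3 47.606 -10.584
6 3 -53.406 20.628
7 -2 67.372 -20.515
8 -2 -91.418 27.532
9 -2 117.807 -37.450
10 -2 -162.045 47.669
11 -2 209.258 -66.722

(exact arithmetic carried between steps; '≈' marks a value shown rounded to 6 d.p. or computed from one; I and e_prev carry over from the previous line; the table rounds u and y to 3 d.p., halves away from zero)
n=0: y=0, sp=-2, e=sp−y=-2; I=-2, D=e−e_prev=-2; u=1/2·(-2)+1·(-2)+5/4·(-2)=-5.5; next y=3/10·0+1/2·(-5.5)=-2.75
n=1: y=-2.75, sp=3, e=sp−y=5.75; I=3.75, D=e−e_prev=7.75; u=1/2·5.75+1·3.75+5/4·7.75=16.3125; next y=3/10·(-2.75)+1/2·16.3125=7.33125
n=2: y=7.33125, sp=3, e=sp−y=-4.33125; I=-0.58125, D=e−e_prev=-10.08125; u=1/2·(-4.33125)+1·(-0.58125)+5/4·(-10.08125)≈-15.348438; next y=3/10·7.33125+1/2·(-15.348438)≈-5.474844
n=3: y≈-5.474844, sp=3, e=sp−y≈8.474844; I≈7.893594, D=e−e_prev≈12.806094; u=1/2·8.474844+1·7.893594+5/4·12.806094≈28.138633; next y=3/10·(-5.474844)+1/2·28.138633≈12.426863
n=4: y≈12.426863, sp=3, e=sp−y≈-9.426863; I≈-1.533270, D=e−e_prev≈-17.901707; u=1/2·(-9.426863)+1·(-1.533270)+5/4·(-17.901707)≈-28.623835; next y=3/10·12.426863+1/2·(-28.623835)≈-10.583858
n=5: y≈-10.583858, sp=3, e=sp−y≈13.583858; I≈12.050589, D=e−e_prev≈23.010722; u=1/2·13.583858+1·12.050589+5/4·23.010722≈47.605920; next y=3/10·(-10.583858)+1/2·47.605920≈20.627803
n=6: y≈20.627803, sp=3, e=sp−y≈-17.627803; I≈-5.577214, D=e−e_prev≈-31.211661; u=1/2·(-17.627803)+1·(-5.577214)+5/4·(-31.211661)≈-53.405691; next y=3/10·20.627803+1/2·(-53.405691)≈-20.514505
n=7: y≈-20.514505, sp=-2, e=sp−y≈18.514505; I≈12.937291, D=e−e_prev≈36.142308; u=1/2·18.514505+1·12.937291+5/4·36.142308≈67.372428; next y=3/10·(-20.514505)+1/2·67.372428≈27.531863
n=8: y≈27.531863, sp=-2, e=sp−y≈-29.531863; I≈-16.594571, D=e−e_prev≈-48.046368; u=1/2·(-29.531863)+1·(-16.594571)+5/4·(-48.046368)≈-91.418462; next y=3/10·27.531863+1/2·(-91.418462)≈-37.449672
n=9: y≈-37.449672, sp=-2, e=sp−y≈35.449672; I≈18.855101, D=e−e_prev≈64.981535; u=1/2·35.449672+1·18.855101+5/4·64.981535≈117.806856; next y=3/10·(-37.449672)+1/2·117.806856≈47.668526
n=10: y≈47.668526, sp=-2, e=sp−y≈-49.668526; I≈-30.813425, D=e−e_prev≈-85.118198; u=1/2·(-49.668526)+1·(-30.813425)+5/4·(-85.118198)≈-162.045436; next y=3/10·47.668526+1/2·(-162.045436)≈-66.722160
n=11: y≈-66.722160, sp=-2, e=sp−y≈64.722160; I≈33.908735, D=e−e_prev≈114.390687; u=1/2·64.722160+1·33.908735+5/4·114.390687≈209.258173; next y=3/10·(-66.722160)+1/2·209.258173≈84.612439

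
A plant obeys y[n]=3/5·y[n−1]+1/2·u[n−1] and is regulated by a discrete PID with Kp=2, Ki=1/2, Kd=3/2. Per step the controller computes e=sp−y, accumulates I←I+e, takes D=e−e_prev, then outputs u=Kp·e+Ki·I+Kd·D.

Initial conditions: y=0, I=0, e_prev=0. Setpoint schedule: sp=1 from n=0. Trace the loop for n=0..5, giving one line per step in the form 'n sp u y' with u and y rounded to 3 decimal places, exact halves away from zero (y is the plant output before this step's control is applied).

(exact arithmetic carried between steps; '≈' marks a value shown rounded to 6 d.p. or computed from one; I and e_prev carry over from the previous line; the table rounds u and y to 3 d.p., halves away from zero)
n=0: y=0, sp=1, e=sp−y=1; I=1, D=e−e_prev=1; u=2·1+1/2·1+3/2·1=4; next y=3/5·0+1/2·4=2
n=1: y=2, sp=1, e=sp−y=-1; I=0, D=e−e_prev=-2; u=2·(-1)+1/2·0+3/2·(-2)=-5; next y=3/5·2+1/2·(-5)=-1.3
n=2: y=-1.3, sp=1, e=sp−y=2.3; I=2.3, D=e−e_prev=3.3; u=2·2.3+1/2·2.3+3/2·3.3=10.7; next y=3/5·(-1.3)+1/2·10.7=4.57
n=3: y=4.57, sp=1, e=sp−y=-3.57; I=-1.27, D=e−e_prev=-5.87; u=2·(-3.57)+1/2·(-1.27)+3/2·(-5.87)=-16.58; next y=3/5·4.57+1/2·(-16.58)=-5.548
n=4: y=-5.548, sp=1, e=sp−y=6.548; I=5.278, D=e−e_prev=10.118; u=2·6.548+1/2·5.278+3/2·10.118=30.912; next y=3/5·(-5.548)+1/2·30.912=12.1272
n=5: y=12.1272, sp=1, e=sp−y=-11.1272; I=-5.8492, D=e−e_prev=-17.6752; u=2·(-11.1272)+1/2·(-5.8492)+3/2·(-17.6752)=-51.6918; next y=3/5·12.1272+1/2·(-51.6918)=-18.56958

0 1 4.000 0.000
1 1 -5.000 2.000
2 1 10.700 -1.300
3 1 -16.580 4.570
4 1 30.912 -5.548
5 1 -51.692 12.127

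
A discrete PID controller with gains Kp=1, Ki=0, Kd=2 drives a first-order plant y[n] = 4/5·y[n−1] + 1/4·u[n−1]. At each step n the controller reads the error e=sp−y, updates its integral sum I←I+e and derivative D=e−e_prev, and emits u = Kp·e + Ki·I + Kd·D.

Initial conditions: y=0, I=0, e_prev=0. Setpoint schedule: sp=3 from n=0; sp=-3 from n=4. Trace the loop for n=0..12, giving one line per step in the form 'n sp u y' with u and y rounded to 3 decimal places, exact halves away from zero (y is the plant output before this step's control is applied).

(exact arithmetic carried between steps; '≈' marks a value shown rounded to 6 d.p. or computed from one; I and e_prev carry over from the previous line; the table rounds u and y to 3 d.p., halves away from zero)
n=0: y=0, sp=3, e=sp−y=3; I=3, D=e−e_prev=3; u=1·3+0·3+2·3=9; next y=4/5·0+1/4·9=2.25
n=1: y=2.25, sp=3, e=sp−y=0.75; I=3.75, D=e−e_prev=-2.25; u=1·0.75+0·3.75+2·(-2.25)=-3.75; next y=4/5·2.25+1/4·(-3.75)=0.8625
n=2: y=0.8625, sp=3, e=sp−y=2.1375; I=5.8875, D=e−e_prev=1.3875; u=1·2.1375+0·5.8875+2·1.3875=4.9125; next y=4/5·0.8625+1/4·4.9125=1.918125
n=3: y=1.918125, sp=3, e=sp−y=1.081875; I=6.969375, D=e−e_prev=-1.055625; u=1·1.081875+0·6.969375+2·(-1.055625)=-1.029375; next y=4/5·1.918125+1/4·(-1.029375)≈1.277156
n=4: y≈1.277156, sp=-3, e=sp−y≈-4.277156; I≈2.692219, D=e−e_prev≈-5.359031; u=1·(-4.277156)+0·2.692219+2·(-5.359031)≈-14.995219; next y=4/5·1.277156+1/4·(-14.995219)≈-2.727080
n=5: y≈-2.727080, sp=-3, e=sp−y≈-0.272920; I≈2.419298, D=e−e_prev≈4.004236; u=1·(-0.272920)+0·2.419298+2·4.004236≈7.735552; next y=4/5·(-2.727080)+1/4·7.735552≈-0.247776
n=6: y≈-0.247776, sp=-3, e=sp−y≈-2.752224; I≈-0.332926, D=e−e_prev≈-2.479304; u=1·(-2.752224)+0·(-0.332926)+2·(-2.479304)≈-7.710832; next y=4/5·(-0.247776)+1/4·(-7.710832)≈-2.125929
n=7: y≈-2.125929, sp=-3, e=sp−y≈-0.874071; I≈-1.206997, D=e−e_prev≈1.878153; u=1·(-0.874071)+0·(-1.206997)+2·1.878153≈2.882234; next y=4/5·(-2.125929)+1/4·2.882234≈-0.980184
n=8: y≈-0.980184, sp=-3, e=sp−y≈-2.019816; I≈-3.226813, D=e−e_prev≈-1.145744; u=1·(-2.019816)+0·(-3.226813)+2·(-1.145744)≈-4.311304; next y=4/5·(-0.980184)+1/4·(-4.311304)≈-1.861974
n=9: y≈-1.861974, sp=-3, e=sp−y≈-1.138026; I≈-4.364839, D=e−e_prev≈0.881789; u=1·(-1.138026)+0·(-4.364839)+2·0.881789≈0.625552; next y=4/5·(-1.861974)+1/4·0.625552≈-1.333191
n=10: y≈-1.333191, sp=-3, e=sp−y≈-1.666809; I≈-6.031648, D=e−e_prev≈-0.528783; u=1·(-1.666809)+0·(-6.031648)+2·(-0.528783)≈-2.724375; next y=4/5·(-1.333191)+1/4·(-2.724375)≈-1.747646
n=11: y≈-1.747646, sp=-3, e=sp−y≈-1.252354; I≈-7.284002, D=e−e_prev≈0.414455; u=1·(-1.252354)+0·(-7.284002)+2·0.414455≈-0.423443; next y=4/5·(-1.747646)+1/4·(-0.423443)≈-1.503978
n=12: y≈-1.503978, sp=-3, e=sp−y≈-1.496022; I≈-8.780024, D=e−e_prev≈-0.243669; u=1·(-1.496022)+0·(-8.780024)+2·(-0.243669)≈-1.983359; next y=4/5·(-1.503978)+1/4·(-1.983359)≈-1.699022

0 3 9.000 0.000
1 3 -3.750 2.250
2 3 4.913 0.863
3 3 -1.029 1.918
4 -3 -14.995 1.277
5 -3 7.736 -2.727
6 -3 -7.711 -0.248
7 -3 2.882 -2.126
8 -3 -4.311 -0.980
9 -3 0.626 -1.862
10 -3 -2.724 -1.333
11 -3 -0.423 -1.748
12 -3 -1.983 -1.504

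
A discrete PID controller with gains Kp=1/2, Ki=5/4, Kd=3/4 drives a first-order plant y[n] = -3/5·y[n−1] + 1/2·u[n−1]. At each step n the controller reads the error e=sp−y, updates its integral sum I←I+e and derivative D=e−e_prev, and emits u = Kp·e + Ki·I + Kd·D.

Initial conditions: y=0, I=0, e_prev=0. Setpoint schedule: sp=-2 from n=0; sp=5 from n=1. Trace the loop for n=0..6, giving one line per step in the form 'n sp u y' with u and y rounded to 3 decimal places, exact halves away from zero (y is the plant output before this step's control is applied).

(exact arithmetic carried between steps; '≈' marks a value shown rounded to 6 d.p. or computed from one; I and e_prev carry over from the previous line; the table rounds u and y to 3 d.p., halves away from zero)
n=0: y=0, sp=-2, e=sp−y=-2; I=-2, D=e−e_prev=-2; u=1/2·(-2)+5/4·(-2)+3/4·(-2)=-5; next y=-3/5·0+1/2·(-5)=-2.5
n=1: y=-2.5, sp=5, e=sp−y=7.5; I=5.5, D=e−e_prev=9.5; u=1/2·7.5+5/4·5.5+3/4·9.5=17.75; next y=-3/5·(-2.5)+1/2·17.75=10.375
n=2: y=10.375, sp=5, e=sp−y=-5.375; I=0.125, D=e−e_prev=-12.875; u=1/2·(-5.375)+5/4·0.125+3/4·(-12.875)=-12.1875; next y=-3/5·10.375+1/2·(-12.1875)=-12.31875
n=3: y=-12.31875, sp=5, e=sp−y=17.31875; I=17.44375, D=e−e_prev=22.69375; u=1/2·17.31875+5/4·17.44375+3/4·22.69375=47.484375; next y=-3/5·(-12.31875)+1/2·47.484375≈31.133438
n=4: y≈31.133438, sp=5, e=sp−y≈-26.133438; I≈-8.689688, D=e−e_prev≈-43.452188; u=1/2·(-26.133438)+5/4·(-8.689688)+3/4·(-43.452188)≈-56.517969; next y=-3/5·31.133438+1/2·(-56.517969)≈-46.939047
n=5: y≈-46.939047, sp=5, e=sp−y≈51.939047; I≈43.249359, D=e−e_prev≈78.072484; u=1/2·51.939047+5/4·43.249359+3/4·78.072484≈138.585586; next y=-3/5·(-46.939047)+1/2·138.585586≈97.456221
n=6: y≈97.456221, sp=5, e=sp−y≈-92.456221; I≈-49.206862, D=e−e_prev≈-144.395268; u=1/2·(-92.456221)+5/4·(-49.206862)+3/4·(-144.395268)≈-216.033139; next y=-3/5·97.456221+1/2·(-216.033139)≈-166.490302

0 -2 -5.000 0.000
1 5 17.750 -2.500
2 5 -12.188 10.375
3 5 47.484 -12.319
4 5 -56.518 31.133
5 5 138.586 -46.939
6 5 -216.033 97.456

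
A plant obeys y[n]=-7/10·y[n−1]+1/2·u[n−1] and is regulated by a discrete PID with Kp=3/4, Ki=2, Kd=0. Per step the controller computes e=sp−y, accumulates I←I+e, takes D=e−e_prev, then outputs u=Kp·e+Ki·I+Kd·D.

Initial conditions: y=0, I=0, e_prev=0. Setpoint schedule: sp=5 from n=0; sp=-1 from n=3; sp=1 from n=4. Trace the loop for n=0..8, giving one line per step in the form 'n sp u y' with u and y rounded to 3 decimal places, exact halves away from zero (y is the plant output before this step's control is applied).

0 5 13.750 0.000
1 5 4.844 6.875
2 5 26.574 -2.391
3 -1 -22.860 14.961
4 1 52.092 -21.903
5 1 -76.124 41.378
6 1 141.232 -67.026
7 1 -230.257 117.534
8 1 402.751 -197.403

(exact arithmetic carried between steps; '≈' marks a value shown rounded to 6 d.p. or computed from one; I and e_prev carry over from the previous line; the table rounds u and y to 3 d.p., halves away from zero)
n=0: y=0, sp=5, e=sp−y=5; I=5, D=e−e_prev=5; u=3/4·5+2·5+0·5=13.75; next y=-7/10·0+1/2·13.75=6.875
n=1: y=6.875, sp=5, e=sp−y=-1.875; I=3.125, D=e−e_prev=-6.875; u=3/4·(-1.875)+2·3.125+0·(-6.875)=4.84375; next y=-7/10·6.875+1/2·4.84375=-2.390625
n=2: y=-2.390625, sp=5, e=sp−y=7.390625; I=10.515625, D=e−e_prev=9.265625; u=3/4·7.390625+2·10.515625+0·9.265625≈26.574219; next y=-7/10·(-2.390625)+1/2·26.574219≈14.960547
n=3: y≈14.960547, sp=-1, e=sp−y≈-15.960547; I≈-5.444922, D=e−e_prev≈-23.351172; u=3/4·(-15.960547)+2·(-5.444922)+0·(-23.351172)≈-22.860254; next y=-7/10·14.960547+1/2·(-22.860254)≈-21.902510
n=4: y≈-21.902510, sp=1, e=sp−y≈22.902510; I≈17.457588, D=e−e_prev≈38.863057; u=3/4·22.902510+2·17.457588+0·38.863057≈52.092058; next y=-7/10·(-21.902510)+1/2·52.092058≈41.377786
n=5: y≈41.377786, sp=1, e=sp−y≈-40.377786; I≈-22.920198, D=e−e_prev≈-63.280296; u=3/4·(-40.377786)+2·(-22.920198)+0·(-63.280296)≈-76.123735; next y=-7/10·41.377786+1/2·(-76.123735)≈-67.026318
n=6: y≈-67.026318, sp=1, e=sp−y≈68.026318; I≈45.106120, D=e−e_prev≈108.404104; u=3/4·68.026318+2·45.106120+0·108.404104≈141.231978; next y=-7/10·(-67.026318)+1/2·141.231978≈117.534411
n=7: y≈117.534411, sp=1, e=sp−y≈-116.534411; I≈-71.428292, D=e−e_prev≈-184.560729; u=3/4·(-116.534411)+2·(-71.428292)+0·(-184.560729)≈-230.257392; next y=-7/10·117.534411+1/2·(-230.257392)≈-197.402784
n=8: y≈-197.402784, sp=1, e=sp−y≈198.402784; I≈126.974492, D=e−e_prev≈314.937196; u=3/4·198.402784+2·126.974492+0·314.937196≈402.751073; next y=-7/10·(-197.402784)+1/2·402.751073≈339.557485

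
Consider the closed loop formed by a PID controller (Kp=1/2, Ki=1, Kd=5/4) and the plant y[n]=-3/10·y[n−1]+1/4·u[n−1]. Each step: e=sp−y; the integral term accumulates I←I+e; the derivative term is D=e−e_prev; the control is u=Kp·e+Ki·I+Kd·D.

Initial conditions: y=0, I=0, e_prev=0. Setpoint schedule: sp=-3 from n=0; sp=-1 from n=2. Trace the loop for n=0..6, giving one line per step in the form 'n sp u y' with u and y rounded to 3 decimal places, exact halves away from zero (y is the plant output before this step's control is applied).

0 -3 -8.250 0.000
1 -3 -1.828 -2.063
2 -1 -5.960 0.162
3 -1 -2.166 -1.539
4 -1 -7.764 -0.080
5 -1 -1.809 -1.917
6 -1 -8.798 0.123

(exact arithmetic carried between steps; '≈' marks a value shown rounded to 6 d.p. or computed from one; I and e_prev carry over from the previous line; the table rounds u and y to 3 d.p., halves away from zero)
n=0: y=0, sp=-3, e=sp−y=-3; I=-3, D=e−e_prev=-3; u=1/2·(-3)+1·(-3)+5/4·(-3)=-8.25; next y=-3/10·0+1/4·(-8.25)=-2.0625
n=1: y=-2.0625, sp=-3, e=sp−y=-0.9375; I=-3.9375, D=e−e_prev=2.0625; u=1/2·(-0.9375)+1·(-3.9375)+5/4·2.0625=-1.828125; next y=-3/10·(-2.0625)+1/4·(-1.828125)≈0.161719
n=2: y≈0.161719, sp=-1, e=sp−y≈-1.161719; I≈-5.099219, D=e−e_prev≈-0.224219; u=1/2·(-1.161719)+1·(-5.099219)+5/4·(-0.224219)≈-5.960352; next y=-3/10·0.161719+1/4·(-5.960352)≈-1.538604
n=3: y≈-1.538604, sp=-1, e=sp−y≈0.538604; I≈-4.560615, D=e−e_prev≈1.700322; u=1/2·0.538604+1·(-4.560615)+5/4·1.700322≈-2.165911; next y=-3/10·(-1.538604)+1/4·(-2.165911)≈-0.079897
n=4: y≈-0.079897, sp=-1, e=sp−y≈-0.920103; I≈-5.480719, D=e−e_prev≈-1.458707; u=1/2·(-0.920103)+1·(-5.480719)+5/4·(-1.458707)≈-7.764154; next y=-3/10·(-0.079897)+1/4·(-7.764154)≈-1.917070
n=5: y≈-1.917070, sp=-1, e=sp−y≈0.917070; I≈-4.563649, D=e−e_prev≈1.837173; u=1/2·0.917070+1·(-4.563649)+5/4·1.837173≈-1.808648; next y=-3/10·(-1.917070)+1/4·(-1.808648)≈0.122959
n=6: y≈0.122959, sp=-1, e=sp−y≈-1.122959; I≈-5.686608, D=e−e_prev≈-2.040028; u=1/2·(-1.122959)+1·(-5.686608)+5/4·(-2.040028)≈-8.798123; next y=-3/10·0.122959+1/4·(-8.798123)≈-2.236418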